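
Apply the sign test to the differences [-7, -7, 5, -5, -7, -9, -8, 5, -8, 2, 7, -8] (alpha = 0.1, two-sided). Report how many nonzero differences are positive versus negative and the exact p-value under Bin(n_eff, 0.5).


Step 1: Discard zero differences. Original n = 12; n_eff = number of nonzero differences = 12.
Nonzero differences (with sign): -7, -7, +5, -5, -7, -9, -8, +5, -8, +2, +7, -8
Step 2: Count signs: positive = 4, negative = 8.
Step 3: Under H0: P(positive) = 0.5, so the number of positives S ~ Bin(12, 0.5).
Step 4: Two-sided exact p-value = sum of Bin(12,0.5) probabilities at or below the observed probability = 0.387695.
Step 5: alpha = 0.1. fail to reject H0.

n_eff = 12, pos = 4, neg = 8, p = 0.387695, fail to reject H0.


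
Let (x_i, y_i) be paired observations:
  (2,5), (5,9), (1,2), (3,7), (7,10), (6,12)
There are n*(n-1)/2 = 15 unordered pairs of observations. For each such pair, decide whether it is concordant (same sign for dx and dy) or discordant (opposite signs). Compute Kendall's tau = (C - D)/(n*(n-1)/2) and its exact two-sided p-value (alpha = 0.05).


Step 1: Enumerate the 15 unordered pairs (i,j) with i<j and classify each by sign(x_j-x_i) * sign(y_j-y_i).
  (1,2):dx=+3,dy=+4->C; (1,3):dx=-1,dy=-3->C; (1,4):dx=+1,dy=+2->C; (1,5):dx=+5,dy=+5->C
  (1,6):dx=+4,dy=+7->C; (2,3):dx=-4,dy=-7->C; (2,4):dx=-2,dy=-2->C; (2,5):dx=+2,dy=+1->C
  (2,6):dx=+1,dy=+3->C; (3,4):dx=+2,dy=+5->C; (3,5):dx=+6,dy=+8->C; (3,6):dx=+5,dy=+10->C
  (4,5):dx=+4,dy=+3->C; (4,6):dx=+3,dy=+5->C; (5,6):dx=-1,dy=+2->D
Step 2: C = 14, D = 1, total pairs = 15.
Step 3: tau = (C - D)/(n(n-1)/2) = (14 - 1)/15 = 0.866667.
Step 4: Exact two-sided p-value (enumerate n! = 720 permutations of y under H0): p = 0.016667.
Step 5: alpha = 0.05. reject H0.

tau_b = 0.8667 (C=14, D=1), p = 0.016667, reject H0.


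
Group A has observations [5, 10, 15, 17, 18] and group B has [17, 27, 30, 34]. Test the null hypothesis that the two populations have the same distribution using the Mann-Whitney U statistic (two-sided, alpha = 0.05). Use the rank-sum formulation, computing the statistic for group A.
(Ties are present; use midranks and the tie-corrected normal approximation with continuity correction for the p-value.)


Step 1: Combine and sort all 9 observations; assign midranks.
sorted (value, group): (5,X), (10,X), (15,X), (17,X), (17,Y), (18,X), (27,Y), (30,Y), (34,Y)
ranks: 5->1, 10->2, 15->3, 17->4.5, 17->4.5, 18->6, 27->7, 30->8, 34->9
Step 2: Rank sum for X: R1 = 1 + 2 + 3 + 4.5 + 6 = 16.5.
Step 3: U_X = R1 - n1(n1+1)/2 = 16.5 - 5*6/2 = 16.5 - 15 = 1.5.
       U_Y = n1*n2 - U_X = 20 - 1.5 = 18.5.
Step 4: Ties are present, so use the tie-corrected normal approximation (with continuity correction) for the p-value.
Step 5: p-value = 0.049090; compare to alpha = 0.05. reject H0.

U_X = 1.5, p = 0.049090, reject H0 at alpha = 0.05.


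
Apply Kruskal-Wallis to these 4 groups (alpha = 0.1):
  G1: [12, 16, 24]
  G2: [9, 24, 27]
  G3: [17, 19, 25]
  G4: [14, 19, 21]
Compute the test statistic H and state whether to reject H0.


Step 1: Combine all N = 12 observations and assign midranks.
sorted (value, group, rank): (9,G2,1), (12,G1,2), (14,G4,3), (16,G1,4), (17,G3,5), (19,G3,6.5), (19,G4,6.5), (21,G4,8), (24,G1,9.5), (24,G2,9.5), (25,G3,11), (27,G2,12)
Step 2: Sum ranks within each group.
R_1 = 15.5 (n_1 = 3)
R_2 = 22.5 (n_2 = 3)
R_3 = 22.5 (n_3 = 3)
R_4 = 17.5 (n_4 = 3)
Step 3: H = 12/(N(N+1)) * sum(R_i^2/n_i) - 3(N+1)
     = 12/(12*13) * (15.5^2/3 + 22.5^2/3 + 22.5^2/3 + 17.5^2/3) - 3*13
     = 0.076923 * 519.667 - 39
     = 0.974359.
Step 4: Ties present; correction factor C = 1 - 12/(12^3 - 12) = 0.993007. Corrected H = 0.974359 / 0.993007 = 0.981221.
Step 5: Under H0, H ~ chi^2(3); p-value = 0.805796.
Step 6: alpha = 0.1. fail to reject H0.

H = 0.9812, df = 3, p = 0.805796, fail to reject H0.


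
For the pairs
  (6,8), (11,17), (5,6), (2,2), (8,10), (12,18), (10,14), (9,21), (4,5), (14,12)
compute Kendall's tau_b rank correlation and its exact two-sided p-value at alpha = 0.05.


Step 1: Enumerate the 45 unordered pairs (i,j) with i<j and classify each by sign(x_j-x_i) * sign(y_j-y_i).
  (1,2):dx=+5,dy=+9->C; (1,3):dx=-1,dy=-2->C; (1,4):dx=-4,dy=-6->C; (1,5):dx=+2,dy=+2->C
  (1,6):dx=+6,dy=+10->C; (1,7):dx=+4,dy=+6->C; (1,8):dx=+3,dy=+13->C; (1,9):dx=-2,dy=-3->C
  (1,10):dx=+8,dy=+4->C; (2,3):dx=-6,dy=-11->C; (2,4):dx=-9,dy=-15->C; (2,5):dx=-3,dy=-7->C
  (2,6):dx=+1,dy=+1->C; (2,7):dx=-1,dy=-3->C; (2,8):dx=-2,dy=+4->D; (2,9):dx=-7,dy=-12->C
  (2,10):dx=+3,dy=-5->D; (3,4):dx=-3,dy=-4->C; (3,5):dx=+3,dy=+4->C; (3,6):dx=+7,dy=+12->C
  (3,7):dx=+5,dy=+8->C; (3,8):dx=+4,dy=+15->C; (3,9):dx=-1,dy=-1->C; (3,10):dx=+9,dy=+6->C
  (4,5):dx=+6,dy=+8->C; (4,6):dx=+10,dy=+16->C; (4,7):dx=+8,dy=+12->C; (4,8):dx=+7,dy=+19->C
  (4,9):dx=+2,dy=+3->C; (4,10):dx=+12,dy=+10->C; (5,6):dx=+4,dy=+8->C; (5,7):dx=+2,dy=+4->C
  (5,8):dx=+1,dy=+11->C; (5,9):dx=-4,dy=-5->C; (5,10):dx=+6,dy=+2->C; (6,7):dx=-2,dy=-4->C
  (6,8):dx=-3,dy=+3->D; (6,9):dx=-8,dy=-13->C; (6,10):dx=+2,dy=-6->D; (7,8):dx=-1,dy=+7->D
  (7,9):dx=-6,dy=-9->C; (7,10):dx=+4,dy=-2->D; (8,9):dx=-5,dy=-16->C; (8,10):dx=+5,dy=-9->D
  (9,10):dx=+10,dy=+7->C
Step 2: C = 38, D = 7, total pairs = 45.
Step 3: tau = (C - D)/(n(n-1)/2) = (38 - 7)/45 = 0.688889.
Step 4: Exact two-sided p-value (enumerate n! = 3628800 permutations of y under H0): p = 0.004687.
Step 5: alpha = 0.05. reject H0.

tau_b = 0.6889 (C=38, D=7), p = 0.004687, reject H0.


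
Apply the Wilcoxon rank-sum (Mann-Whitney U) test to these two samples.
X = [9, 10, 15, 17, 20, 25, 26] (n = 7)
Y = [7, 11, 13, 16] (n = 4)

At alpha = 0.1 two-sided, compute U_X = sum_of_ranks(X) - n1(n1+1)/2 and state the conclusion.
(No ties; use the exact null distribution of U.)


Step 1: Combine and sort all 11 observations; assign midranks.
sorted (value, group): (7,Y), (9,X), (10,X), (11,Y), (13,Y), (15,X), (16,Y), (17,X), (20,X), (25,X), (26,X)
ranks: 7->1, 9->2, 10->3, 11->4, 13->5, 15->6, 16->7, 17->8, 20->9, 25->10, 26->11
Step 2: Rank sum for X: R1 = 2 + 3 + 6 + 8 + 9 + 10 + 11 = 49.
Step 3: U_X = R1 - n1(n1+1)/2 = 49 - 7*8/2 = 49 - 28 = 21.
       U_Y = n1*n2 - U_X = 28 - 21 = 7.
Step 4: No ties, so the exact null distribution of U (based on enumerating the C(11,7) = 330 equally likely rank assignments) gives the two-sided p-value.
Step 5: p-value = 0.230303; compare to alpha = 0.1. fail to reject H0.

U_X = 21, p = 0.230303, fail to reject H0 at alpha = 0.1.


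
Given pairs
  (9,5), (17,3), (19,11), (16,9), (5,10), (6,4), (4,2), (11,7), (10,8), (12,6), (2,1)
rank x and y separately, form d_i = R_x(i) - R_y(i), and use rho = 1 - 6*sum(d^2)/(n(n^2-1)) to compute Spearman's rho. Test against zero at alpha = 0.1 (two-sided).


Step 1: Rank x and y separately (midranks; no ties here).
rank(x): 9->5, 17->10, 19->11, 16->9, 5->3, 6->4, 4->2, 11->7, 10->6, 12->8, 2->1
rank(y): 5->5, 3->3, 11->11, 9->9, 10->10, 4->4, 2->2, 7->7, 8->8, 6->6, 1->1
Step 2: d_i = R_x(i) - R_y(i); compute d_i^2.
  (5-5)^2=0, (10-3)^2=49, (11-11)^2=0, (9-9)^2=0, (3-10)^2=49, (4-4)^2=0, (2-2)^2=0, (7-7)^2=0, (6-8)^2=4, (8-6)^2=4, (1-1)^2=0
sum(d^2) = 106.
Step 3: rho = 1 - 6*106 / (11*(11^2 - 1)) = 1 - 636/1320 = 0.518182.
Step 4: Under H0, t = rho * sqrt((n-2)/(1-rho^2)) = 1.8176 ~ t(9).
Step 5: Two-sided p-value from the t-distribution with 9 df = 0.102492.
Step 6: alpha = 0.1. fail to reject H0.

rho = 0.5182, p = 0.102492, fail to reject H0 at alpha = 0.1.


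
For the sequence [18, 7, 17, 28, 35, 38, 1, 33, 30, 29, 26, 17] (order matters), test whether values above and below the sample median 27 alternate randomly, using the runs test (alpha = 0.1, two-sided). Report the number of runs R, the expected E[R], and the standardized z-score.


Step 1: Compute median = 27; label A = above, B = below.
Labels in order: BBBAAABAAABB  (n_A = 6, n_B = 6)
Step 2: Count runs R = 5.
Step 3: Under H0 (random ordering), E[R] = 2*n_A*n_B/(n_A+n_B) + 1 = 2*6*6/12 + 1 = 7.0000.
        Var[R] = 2*n_A*n_B*(2*n_A*n_B - n_A - n_B) / ((n_A+n_B)^2 * (n_A+n_B-1)) = 4320/1584 = 2.7273.
        SD[R] = 1.6514.
Step 4: Continuity-corrected z = (R + 0.5 - E[R]) / SD[R] = (5 + 0.5 - 7.0000) / 1.6514 = -0.9083.
Step 5: Two-sided p-value via normal approximation = 2*(1 - Phi(|z|)) = 0.363722.
Step 6: alpha = 0.1. fail to reject H0.

R = 5, z = -0.9083, p = 0.363722, fail to reject H0.


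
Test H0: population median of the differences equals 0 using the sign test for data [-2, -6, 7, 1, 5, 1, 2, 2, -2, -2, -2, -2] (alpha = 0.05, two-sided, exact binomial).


Step 1: Discard zero differences. Original n = 12; n_eff = number of nonzero differences = 12.
Nonzero differences (with sign): -2, -6, +7, +1, +5, +1, +2, +2, -2, -2, -2, -2
Step 2: Count signs: positive = 6, negative = 6.
Step 3: Under H0: P(positive) = 0.5, so the number of positives S ~ Bin(12, 0.5).
Step 4: Two-sided exact p-value = sum of Bin(12,0.5) probabilities at or below the observed probability = 1.000000.
Step 5: alpha = 0.05. fail to reject H0.

n_eff = 12, pos = 6, neg = 6, p = 1.000000, fail to reject H0.


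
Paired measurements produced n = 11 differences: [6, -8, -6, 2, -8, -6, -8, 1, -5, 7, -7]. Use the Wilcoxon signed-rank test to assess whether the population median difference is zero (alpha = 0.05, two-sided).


Step 1: Drop any zero differences (none here) and take |d_i|.
|d| = [6, 8, 6, 2, 8, 6, 8, 1, 5, 7, 7]
Step 2: Midrank |d_i| (ties get averaged ranks).
ranks: |6|->5, |8|->10, |6|->5, |2|->2, |8|->10, |6|->5, |8|->10, |1|->1, |5|->3, |7|->7.5, |7|->7.5
Step 3: Attach original signs; sum ranks with positive sign and with negative sign.
W+ = 5 + 2 + 1 + 7.5 = 15.5
W- = 10 + 5 + 10 + 5 + 10 + 3 + 7.5 = 50.5
(Check: W+ + W- = 66 should equal n(n+1)/2 = 66.)
Step 4: Test statistic W = min(W+, W-) = 15.5.
Step 5: Ties in |d|, so use the tie-corrected normal approximation.
        E[W] = n(n+1)/4 = 11*12/4 = 33.
        Tie groups: |d|=6 (t=3), |d|=7 (t=2), |d|=8 (t=3); sum(t^3 - t) = 54.
        Var[W] = n(n+1)(2n+1)/24 - sum(t^3-t)/48 = 3036/24 - 54/48 = 125.375.
        z = (W - E[W]) / sqrt(Var[W]) = (15.5 - 33) / 11.1971 = -1.5629.
        Two-sided p = 2*Phi(z) = 0.118075.
Step 6: alpha = 0.05. fail to reject H0.

W+ = 15.5, W- = 50.5, W = min = 15.5, p = 0.118075, fail to reject H0.


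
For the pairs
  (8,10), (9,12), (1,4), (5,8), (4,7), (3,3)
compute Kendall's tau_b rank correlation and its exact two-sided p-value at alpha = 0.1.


Step 1: Enumerate the 15 unordered pairs (i,j) with i<j and classify each by sign(x_j-x_i) * sign(y_j-y_i).
  (1,2):dx=+1,dy=+2->C; (1,3):dx=-7,dy=-6->C; (1,4):dx=-3,dy=-2->C; (1,5):dx=-4,dy=-3->C
  (1,6):dx=-5,dy=-7->C; (2,3):dx=-8,dy=-8->C; (2,4):dx=-4,dy=-4->C; (2,5):dx=-5,dy=-5->C
  (2,6):dx=-6,dy=-9->C; (3,4):dx=+4,dy=+4->C; (3,5):dx=+3,dy=+3->C; (3,6):dx=+2,dy=-1->D
  (4,5):dx=-1,dy=-1->C; (4,6):dx=-2,dy=-5->C; (5,6):dx=-1,dy=-4->C
Step 2: C = 14, D = 1, total pairs = 15.
Step 3: tau = (C - D)/(n(n-1)/2) = (14 - 1)/15 = 0.866667.
Step 4: Exact two-sided p-value (enumerate n! = 720 permutations of y under H0): p = 0.016667.
Step 5: alpha = 0.1. reject H0.

tau_b = 0.8667 (C=14, D=1), p = 0.016667, reject H0.


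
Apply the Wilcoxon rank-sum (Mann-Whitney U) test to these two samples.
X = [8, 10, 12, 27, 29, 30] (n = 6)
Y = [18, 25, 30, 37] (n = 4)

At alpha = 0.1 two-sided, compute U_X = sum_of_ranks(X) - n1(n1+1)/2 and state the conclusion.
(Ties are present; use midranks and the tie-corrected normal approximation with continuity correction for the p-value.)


Step 1: Combine and sort all 10 observations; assign midranks.
sorted (value, group): (8,X), (10,X), (12,X), (18,Y), (25,Y), (27,X), (29,X), (30,X), (30,Y), (37,Y)
ranks: 8->1, 10->2, 12->3, 18->4, 25->5, 27->6, 29->7, 30->8.5, 30->8.5, 37->10
Step 2: Rank sum for X: R1 = 1 + 2 + 3 + 6 + 7 + 8.5 = 27.5.
Step 3: U_X = R1 - n1(n1+1)/2 = 27.5 - 6*7/2 = 27.5 - 21 = 6.5.
       U_Y = n1*n2 - U_X = 24 - 6.5 = 17.5.
Step 4: Ties are present, so use the tie-corrected normal approximation (with continuity correction) for the p-value.
Step 5: p-value = 0.284958; compare to alpha = 0.1. fail to reject H0.

U_X = 6.5, p = 0.284958, fail to reject H0 at alpha = 0.1.


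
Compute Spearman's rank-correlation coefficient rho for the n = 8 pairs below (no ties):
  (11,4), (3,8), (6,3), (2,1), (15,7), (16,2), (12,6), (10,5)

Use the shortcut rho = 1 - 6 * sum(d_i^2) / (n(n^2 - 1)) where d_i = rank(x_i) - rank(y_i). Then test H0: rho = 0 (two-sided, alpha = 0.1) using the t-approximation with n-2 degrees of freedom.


Step 1: Rank x and y separately (midranks; no ties here).
rank(x): 11->5, 3->2, 6->3, 2->1, 15->7, 16->8, 12->6, 10->4
rank(y): 4->4, 8->8, 3->3, 1->1, 7->7, 2->2, 6->6, 5->5
Step 2: d_i = R_x(i) - R_y(i); compute d_i^2.
  (5-4)^2=1, (2-8)^2=36, (3-3)^2=0, (1-1)^2=0, (7-7)^2=0, (8-2)^2=36, (6-6)^2=0, (4-5)^2=1
sum(d^2) = 74.
Step 3: rho = 1 - 6*74 / (8*(8^2 - 1)) = 1 - 444/504 = 0.119048.
Step 4: Under H0, t = rho * sqrt((n-2)/(1-rho^2)) = 0.2937 ~ t(6).
Step 5: Two-sided p-value from the t-distribution with 6 df = 0.778886.
Step 6: alpha = 0.1. fail to reject H0.

rho = 0.1190, p = 0.778886, fail to reject H0 at alpha = 0.1.


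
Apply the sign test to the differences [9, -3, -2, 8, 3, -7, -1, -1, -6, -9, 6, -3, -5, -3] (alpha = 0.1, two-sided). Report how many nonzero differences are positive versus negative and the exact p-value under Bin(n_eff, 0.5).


Step 1: Discard zero differences. Original n = 14; n_eff = number of nonzero differences = 14.
Nonzero differences (with sign): +9, -3, -2, +8, +3, -7, -1, -1, -6, -9, +6, -3, -5, -3
Step 2: Count signs: positive = 4, negative = 10.
Step 3: Under H0: P(positive) = 0.5, so the number of positives S ~ Bin(14, 0.5).
Step 4: Two-sided exact p-value = sum of Bin(14,0.5) probabilities at or below the observed probability = 0.179565.
Step 5: alpha = 0.1. fail to reject H0.

n_eff = 14, pos = 4, neg = 10, p = 0.179565, fail to reject H0.


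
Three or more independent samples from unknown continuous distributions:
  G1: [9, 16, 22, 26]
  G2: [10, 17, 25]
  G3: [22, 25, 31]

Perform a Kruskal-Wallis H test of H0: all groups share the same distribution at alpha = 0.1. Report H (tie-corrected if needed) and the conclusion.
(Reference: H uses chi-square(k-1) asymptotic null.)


Step 1: Combine all N = 10 observations and assign midranks.
sorted (value, group, rank): (9,G1,1), (10,G2,2), (16,G1,3), (17,G2,4), (22,G1,5.5), (22,G3,5.5), (25,G2,7.5), (25,G3,7.5), (26,G1,9), (31,G3,10)
Step 2: Sum ranks within each group.
R_1 = 18.5 (n_1 = 4)
R_2 = 13.5 (n_2 = 3)
R_3 = 23 (n_3 = 3)
Step 3: H = 12/(N(N+1)) * sum(R_i^2/n_i) - 3(N+1)
     = 12/(10*11) * (18.5^2/4 + 13.5^2/3 + 23^2/3) - 3*11
     = 0.109091 * 322.646 - 33
     = 2.197727.
Step 4: Ties present; correction factor C = 1 - 12/(10^3 - 10) = 0.987879. Corrected H = 2.197727 / 0.987879 = 2.224693.
Step 5: Under H0, H ~ chi^2(2); p-value = 0.328787.
Step 6: alpha = 0.1. fail to reject H0.

H = 2.2247, df = 2, p = 0.328787, fail to reject H0.


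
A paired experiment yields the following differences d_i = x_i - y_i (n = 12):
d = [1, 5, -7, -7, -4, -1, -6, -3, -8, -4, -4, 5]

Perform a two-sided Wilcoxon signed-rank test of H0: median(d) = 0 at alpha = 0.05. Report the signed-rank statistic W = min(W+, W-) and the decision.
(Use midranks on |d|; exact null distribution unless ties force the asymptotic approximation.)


Step 1: Drop any zero differences (none here) and take |d_i|.
|d| = [1, 5, 7, 7, 4, 1, 6, 3, 8, 4, 4, 5]
Step 2: Midrank |d_i| (ties get averaged ranks).
ranks: |1|->1.5, |5|->7.5, |7|->10.5, |7|->10.5, |4|->5, |1|->1.5, |6|->9, |3|->3, |8|->12, |4|->5, |4|->5, |5|->7.5
Step 3: Attach original signs; sum ranks with positive sign and with negative sign.
W+ = 1.5 + 7.5 + 7.5 = 16.5
W- = 10.5 + 10.5 + 5 + 1.5 + 9 + 3 + 12 + 5 + 5 = 61.5
(Check: W+ + W- = 78 should equal n(n+1)/2 = 78.)
Step 4: Test statistic W = min(W+, W-) = 16.5.
Step 5: Ties in |d|, so use the tie-corrected normal approximation.
        E[W] = n(n+1)/4 = 12*13/4 = 39.
        Tie groups: |d|=1 (t=2), |d|=4 (t=3), |d|=5 (t=2), |d|=7 (t=2); sum(t^3 - t) = 42.
        Var[W] = n(n+1)(2n+1)/24 - sum(t^3-t)/48 = 3900/24 - 42/48 = 161.625.
        z = (W - E[W]) / sqrt(Var[W]) = (16.5 - 39) / 12.7132 = -1.7698.
        Two-sided p = 2*Phi(z) = 0.076758.
Step 6: alpha = 0.05. fail to reject H0.

W+ = 16.5, W- = 61.5, W = min = 16.5, p = 0.076758, fail to reject H0.


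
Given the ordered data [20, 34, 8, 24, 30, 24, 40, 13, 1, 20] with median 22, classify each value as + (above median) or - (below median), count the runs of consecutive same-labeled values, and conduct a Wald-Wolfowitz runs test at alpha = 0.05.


Step 1: Compute median = 22; label A = above, B = below.
Labels in order: BABAAAABBB  (n_A = 5, n_B = 5)
Step 2: Count runs R = 5.
Step 3: Under H0 (random ordering), E[R] = 2*n_A*n_B/(n_A+n_B) + 1 = 2*5*5/10 + 1 = 6.0000.
        Var[R] = 2*n_A*n_B*(2*n_A*n_B - n_A - n_B) / ((n_A+n_B)^2 * (n_A+n_B-1)) = 2000/900 = 2.2222.
        SD[R] = 1.4907.
Step 4: Continuity-corrected z = (R + 0.5 - E[R]) / SD[R] = (5 + 0.5 - 6.0000) / 1.4907 = -0.3354.
Step 5: Two-sided p-value via normal approximation = 2*(1 - Phi(|z|)) = 0.737316.
Step 6: alpha = 0.05. fail to reject H0.

R = 5, z = -0.3354, p = 0.737316, fail to reject H0.


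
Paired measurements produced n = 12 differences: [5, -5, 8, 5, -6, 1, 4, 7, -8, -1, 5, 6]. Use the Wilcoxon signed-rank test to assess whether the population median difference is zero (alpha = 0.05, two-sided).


Step 1: Drop any zero differences (none here) and take |d_i|.
|d| = [5, 5, 8, 5, 6, 1, 4, 7, 8, 1, 5, 6]
Step 2: Midrank |d_i| (ties get averaged ranks).
ranks: |5|->5.5, |5|->5.5, |8|->11.5, |5|->5.5, |6|->8.5, |1|->1.5, |4|->3, |7|->10, |8|->11.5, |1|->1.5, |5|->5.5, |6|->8.5
Step 3: Attach original signs; sum ranks with positive sign and with negative sign.
W+ = 5.5 + 11.5 + 5.5 + 1.5 + 3 + 10 + 5.5 + 8.5 = 51
W- = 5.5 + 8.5 + 11.5 + 1.5 = 27
(Check: W+ + W- = 78 should equal n(n+1)/2 = 78.)
Step 4: Test statistic W = min(W+, W-) = 27.
Step 5: Ties in |d|, so use the tie-corrected normal approximation.
        E[W] = n(n+1)/4 = 12*13/4 = 39.
        Tie groups: |d|=1 (t=2), |d|=5 (t=4), |d|=6 (t=2), |d|=8 (t=2); sum(t^3 - t) = 78.
        Var[W] = n(n+1)(2n+1)/24 - sum(t^3-t)/48 = 3900/24 - 78/48 = 160.875.
        z = (W - E[W]) / sqrt(Var[W]) = (27 - 39) / 12.6837 = -0.9461.
        Two-sided p = 2*Phi(z) = 0.344098.
Step 6: alpha = 0.05. fail to reject H0.

W+ = 51, W- = 27, W = min = 27, p = 0.344098, fail to reject H0.


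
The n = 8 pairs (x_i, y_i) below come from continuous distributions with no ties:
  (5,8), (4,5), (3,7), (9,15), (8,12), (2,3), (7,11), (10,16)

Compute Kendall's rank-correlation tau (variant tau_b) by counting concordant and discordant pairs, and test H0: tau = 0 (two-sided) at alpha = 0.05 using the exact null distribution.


Step 1: Enumerate the 28 unordered pairs (i,j) with i<j and classify each by sign(x_j-x_i) * sign(y_j-y_i).
  (1,2):dx=-1,dy=-3->C; (1,3):dx=-2,dy=-1->C; (1,4):dx=+4,dy=+7->C; (1,5):dx=+3,dy=+4->C
  (1,6):dx=-3,dy=-5->C; (1,7):dx=+2,dy=+3->C; (1,8):dx=+5,dy=+8->C; (2,3):dx=-1,dy=+2->D
  (2,4):dx=+5,dy=+10->C; (2,5):dx=+4,dy=+7->C; (2,6):dx=-2,dy=-2->C; (2,7):dx=+3,dy=+6->C
  (2,8):dx=+6,dy=+11->C; (3,4):dx=+6,dy=+8->C; (3,5):dx=+5,dy=+5->C; (3,6):dx=-1,dy=-4->C
  (3,7):dx=+4,dy=+4->C; (3,8):dx=+7,dy=+9->C; (4,5):dx=-1,dy=-3->C; (4,6):dx=-7,dy=-12->C
  (4,7):dx=-2,dy=-4->C; (4,8):dx=+1,dy=+1->C; (5,6):dx=-6,dy=-9->C; (5,7):dx=-1,dy=-1->C
  (5,8):dx=+2,dy=+4->C; (6,7):dx=+5,dy=+8->C; (6,8):dx=+8,dy=+13->C; (7,8):dx=+3,dy=+5->C
Step 2: C = 27, D = 1, total pairs = 28.
Step 3: tau = (C - D)/(n(n-1)/2) = (27 - 1)/28 = 0.928571.
Step 4: Exact two-sided p-value (enumerate n! = 40320 permutations of y under H0): p = 0.000397.
Step 5: alpha = 0.05. reject H0.

tau_b = 0.9286 (C=27, D=1), p = 0.000397, reject H0.


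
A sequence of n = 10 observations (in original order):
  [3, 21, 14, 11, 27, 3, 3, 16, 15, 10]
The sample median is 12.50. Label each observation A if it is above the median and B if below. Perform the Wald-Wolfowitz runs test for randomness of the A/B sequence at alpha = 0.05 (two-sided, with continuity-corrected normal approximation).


Step 1: Compute median = 12.50; label A = above, B = below.
Labels in order: BAABABBAAB  (n_A = 5, n_B = 5)
Step 2: Count runs R = 7.
Step 3: Under H0 (random ordering), E[R] = 2*n_A*n_B/(n_A+n_B) + 1 = 2*5*5/10 + 1 = 6.0000.
        Var[R] = 2*n_A*n_B*(2*n_A*n_B - n_A - n_B) / ((n_A+n_B)^2 * (n_A+n_B-1)) = 2000/900 = 2.2222.
        SD[R] = 1.4907.
Step 4: Continuity-corrected z = (R - 0.5 - E[R]) / SD[R] = (7 - 0.5 - 6.0000) / 1.4907 = 0.3354.
Step 5: Two-sided p-value via normal approximation = 2*(1 - Phi(|z|)) = 0.737316.
Step 6: alpha = 0.05. fail to reject H0.

R = 7, z = 0.3354, p = 0.737316, fail to reject H0.


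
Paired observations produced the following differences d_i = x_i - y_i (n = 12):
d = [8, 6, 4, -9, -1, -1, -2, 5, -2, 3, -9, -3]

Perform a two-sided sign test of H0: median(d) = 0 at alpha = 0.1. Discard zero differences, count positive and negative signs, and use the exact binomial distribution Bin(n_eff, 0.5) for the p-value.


Step 1: Discard zero differences. Original n = 12; n_eff = number of nonzero differences = 12.
Nonzero differences (with sign): +8, +6, +4, -9, -1, -1, -2, +5, -2, +3, -9, -3
Step 2: Count signs: positive = 5, negative = 7.
Step 3: Under H0: P(positive) = 0.5, so the number of positives S ~ Bin(12, 0.5).
Step 4: Two-sided exact p-value = sum of Bin(12,0.5) probabilities at or below the observed probability = 0.774414.
Step 5: alpha = 0.1. fail to reject H0.

n_eff = 12, pos = 5, neg = 7, p = 0.774414, fail to reject H0.


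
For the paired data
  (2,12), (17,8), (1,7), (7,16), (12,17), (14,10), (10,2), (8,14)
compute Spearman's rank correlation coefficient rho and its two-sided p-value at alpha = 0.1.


Step 1: Rank x and y separately (midranks; no ties here).
rank(x): 2->2, 17->8, 1->1, 7->3, 12->6, 14->7, 10->5, 8->4
rank(y): 12->5, 8->3, 7->2, 16->7, 17->8, 10->4, 2->1, 14->6
Step 2: d_i = R_x(i) - R_y(i); compute d_i^2.
  (2-5)^2=9, (8-3)^2=25, (1-2)^2=1, (3-7)^2=16, (6-8)^2=4, (7-4)^2=9, (5-1)^2=16, (4-6)^2=4
sum(d^2) = 84.
Step 3: rho = 1 - 6*84 / (8*(8^2 - 1)) = 1 - 504/504 = 0.000000.
Step 4: Under H0, t = rho * sqrt((n-2)/(1-rho^2)) = 0.0000 ~ t(6).
Step 5: Two-sided p-value from the t-distribution with 6 df = 1.000000.
Step 6: alpha = 0.1. fail to reject H0.

rho = 0.0000, p = 1.000000, fail to reject H0 at alpha = 0.1.


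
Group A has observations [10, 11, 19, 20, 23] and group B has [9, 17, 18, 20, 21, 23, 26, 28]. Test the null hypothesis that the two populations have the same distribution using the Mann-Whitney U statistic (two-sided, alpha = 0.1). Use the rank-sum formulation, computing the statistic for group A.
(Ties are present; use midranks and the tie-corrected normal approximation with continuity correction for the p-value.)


Step 1: Combine and sort all 13 observations; assign midranks.
sorted (value, group): (9,Y), (10,X), (11,X), (17,Y), (18,Y), (19,X), (20,X), (20,Y), (21,Y), (23,X), (23,Y), (26,Y), (28,Y)
ranks: 9->1, 10->2, 11->3, 17->4, 18->5, 19->6, 20->7.5, 20->7.5, 21->9, 23->10.5, 23->10.5, 26->12, 28->13
Step 2: Rank sum for X: R1 = 2 + 3 + 6 + 7.5 + 10.5 = 29.
Step 3: U_X = R1 - n1(n1+1)/2 = 29 - 5*6/2 = 29 - 15 = 14.
       U_Y = n1*n2 - U_X = 40 - 14 = 26.
Step 4: Ties are present, so use the tie-corrected normal approximation (with continuity correction) for the p-value.
Step 5: p-value = 0.419471; compare to alpha = 0.1. fail to reject H0.

U_X = 14, p = 0.419471, fail to reject H0 at alpha = 0.1.


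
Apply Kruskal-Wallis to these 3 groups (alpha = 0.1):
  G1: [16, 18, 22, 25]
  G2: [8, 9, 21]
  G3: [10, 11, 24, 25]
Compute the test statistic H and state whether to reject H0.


Step 1: Combine all N = 11 observations and assign midranks.
sorted (value, group, rank): (8,G2,1), (9,G2,2), (10,G3,3), (11,G3,4), (16,G1,5), (18,G1,6), (21,G2,7), (22,G1,8), (24,G3,9), (25,G1,10.5), (25,G3,10.5)
Step 2: Sum ranks within each group.
R_1 = 29.5 (n_1 = 4)
R_2 = 10 (n_2 = 3)
R_3 = 26.5 (n_3 = 4)
Step 3: H = 12/(N(N+1)) * sum(R_i^2/n_i) - 3(N+1)
     = 12/(11*12) * (29.5^2/4 + 10^2/3 + 26.5^2/4) - 3*12
     = 0.090909 * 426.458 - 36
     = 2.768939.
Step 4: Ties present; correction factor C = 1 - 6/(11^3 - 11) = 0.995455. Corrected H = 2.768939 / 0.995455 = 2.781583.
Step 5: Under H0, H ~ chi^2(2); p-value = 0.248878.
Step 6: alpha = 0.1. fail to reject H0.

H = 2.7816, df = 2, p = 0.248878, fail to reject H0.


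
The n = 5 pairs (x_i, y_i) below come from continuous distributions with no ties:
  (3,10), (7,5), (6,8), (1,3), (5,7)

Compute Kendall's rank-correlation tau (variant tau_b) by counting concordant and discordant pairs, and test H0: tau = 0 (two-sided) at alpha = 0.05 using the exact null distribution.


Step 1: Enumerate the 10 unordered pairs (i,j) with i<j and classify each by sign(x_j-x_i) * sign(y_j-y_i).
  (1,2):dx=+4,dy=-5->D; (1,3):dx=+3,dy=-2->D; (1,4):dx=-2,dy=-7->C; (1,5):dx=+2,dy=-3->D
  (2,3):dx=-1,dy=+3->D; (2,4):dx=-6,dy=-2->C; (2,5):dx=-2,dy=+2->D; (3,4):dx=-5,dy=-5->C
  (3,5):dx=-1,dy=-1->C; (4,5):dx=+4,dy=+4->C
Step 2: C = 5, D = 5, total pairs = 10.
Step 3: tau = (C - D)/(n(n-1)/2) = (5 - 5)/10 = 0.000000.
Step 4: Exact two-sided p-value (enumerate n! = 120 permutations of y under H0): p = 1.000000.
Step 5: alpha = 0.05. fail to reject H0.

tau_b = 0.0000 (C=5, D=5), p = 1.000000, fail to reject H0.


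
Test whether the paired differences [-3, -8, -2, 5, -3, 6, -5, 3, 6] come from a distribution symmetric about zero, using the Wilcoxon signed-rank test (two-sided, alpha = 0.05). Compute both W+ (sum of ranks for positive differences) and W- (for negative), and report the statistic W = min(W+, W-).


Step 1: Drop any zero differences (none here) and take |d_i|.
|d| = [3, 8, 2, 5, 3, 6, 5, 3, 6]
Step 2: Midrank |d_i| (ties get averaged ranks).
ranks: |3|->3, |8|->9, |2|->1, |5|->5.5, |3|->3, |6|->7.5, |5|->5.5, |3|->3, |6|->7.5
Step 3: Attach original signs; sum ranks with positive sign and with negative sign.
W+ = 5.5 + 7.5 + 3 + 7.5 = 23.5
W- = 3 + 9 + 1 + 3 + 5.5 = 21.5
(Check: W+ + W- = 45 should equal n(n+1)/2 = 45.)
Step 4: Test statistic W = min(W+, W-) = 21.5.
Step 5: Ties in |d|, so use the tie-corrected normal approximation.
        E[W] = n(n+1)/4 = 9*10/4 = 22.5.
        Tie groups: |d|=3 (t=3), |d|=5 (t=2), |d|=6 (t=2); sum(t^3 - t) = 36.
        Var[W] = n(n+1)(2n+1)/24 - sum(t^3-t)/48 = 1710/24 - 36/48 = 70.5.
        z = (W - E[W]) / sqrt(Var[W]) = (21.5 - 22.5) / 8.3964 = -0.1191.
        Two-sided p = 2*Phi(z) = 0.905198.
Step 6: alpha = 0.05. fail to reject H0.

W+ = 23.5, W- = 21.5, W = min = 21.5, p = 0.905198, fail to reject H0.


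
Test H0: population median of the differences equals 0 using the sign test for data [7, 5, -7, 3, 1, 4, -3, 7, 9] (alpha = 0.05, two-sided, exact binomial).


Step 1: Discard zero differences. Original n = 9; n_eff = number of nonzero differences = 9.
Nonzero differences (with sign): +7, +5, -7, +3, +1, +4, -3, +7, +9
Step 2: Count signs: positive = 7, negative = 2.
Step 3: Under H0: P(positive) = 0.5, so the number of positives S ~ Bin(9, 0.5).
Step 4: Two-sided exact p-value = sum of Bin(9,0.5) probabilities at or below the observed probability = 0.179688.
Step 5: alpha = 0.05. fail to reject H0.

n_eff = 9, pos = 7, neg = 2, p = 0.179688, fail to reject H0.


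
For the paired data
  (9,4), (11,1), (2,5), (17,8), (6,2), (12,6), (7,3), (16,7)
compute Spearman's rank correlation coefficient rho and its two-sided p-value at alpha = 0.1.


Step 1: Rank x and y separately (midranks; no ties here).
rank(x): 9->4, 11->5, 2->1, 17->8, 6->2, 12->6, 7->3, 16->7
rank(y): 4->4, 1->1, 5->5, 8->8, 2->2, 6->6, 3->3, 7->7
Step 2: d_i = R_x(i) - R_y(i); compute d_i^2.
  (4-4)^2=0, (5-1)^2=16, (1-5)^2=16, (8-8)^2=0, (2-2)^2=0, (6-6)^2=0, (3-3)^2=0, (7-7)^2=0
sum(d^2) = 32.
Step 3: rho = 1 - 6*32 / (8*(8^2 - 1)) = 1 - 192/504 = 0.619048.
Step 4: Under H0, t = rho * sqrt((n-2)/(1-rho^2)) = 1.9308 ~ t(6).
Step 5: Two-sided p-value from the t-distribution with 6 df = 0.101733.
Step 6: alpha = 0.1. fail to reject H0.

rho = 0.6190, p = 0.101733, fail to reject H0 at alpha = 0.1.


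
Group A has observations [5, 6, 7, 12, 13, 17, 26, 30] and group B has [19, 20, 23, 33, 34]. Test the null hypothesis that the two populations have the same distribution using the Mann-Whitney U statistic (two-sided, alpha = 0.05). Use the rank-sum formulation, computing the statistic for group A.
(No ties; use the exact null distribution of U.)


Step 1: Combine and sort all 13 observations; assign midranks.
sorted (value, group): (5,X), (6,X), (7,X), (12,X), (13,X), (17,X), (19,Y), (20,Y), (23,Y), (26,X), (30,X), (33,Y), (34,Y)
ranks: 5->1, 6->2, 7->3, 12->4, 13->5, 17->6, 19->7, 20->8, 23->9, 26->10, 30->11, 33->12, 34->13
Step 2: Rank sum for X: R1 = 1 + 2 + 3 + 4 + 5 + 6 + 10 + 11 = 42.
Step 3: U_X = R1 - n1(n1+1)/2 = 42 - 8*9/2 = 42 - 36 = 6.
       U_Y = n1*n2 - U_X = 40 - 6 = 34.
Step 4: No ties, so the exact null distribution of U (based on enumerating the C(13,8) = 1287 equally likely rank assignments) gives the two-sided p-value.
Step 5: p-value = 0.045066; compare to alpha = 0.05. reject H0.

U_X = 6, p = 0.045066, reject H0 at alpha = 0.05.


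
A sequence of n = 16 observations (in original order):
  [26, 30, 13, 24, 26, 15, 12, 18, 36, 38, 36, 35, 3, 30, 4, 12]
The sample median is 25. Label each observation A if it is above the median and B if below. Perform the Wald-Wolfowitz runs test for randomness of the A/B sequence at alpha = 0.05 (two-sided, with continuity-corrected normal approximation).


Step 1: Compute median = 25; label A = above, B = below.
Labels in order: AABBABBBAAAABABB  (n_A = 8, n_B = 8)
Step 2: Count runs R = 8.
Step 3: Under H0 (random ordering), E[R] = 2*n_A*n_B/(n_A+n_B) + 1 = 2*8*8/16 + 1 = 9.0000.
        Var[R] = 2*n_A*n_B*(2*n_A*n_B - n_A - n_B) / ((n_A+n_B)^2 * (n_A+n_B-1)) = 14336/3840 = 3.7333.
        SD[R] = 1.9322.
Step 4: Continuity-corrected z = (R + 0.5 - E[R]) / SD[R] = (8 + 0.5 - 9.0000) / 1.9322 = -0.2588.
Step 5: Two-sided p-value via normal approximation = 2*(1 - Phi(|z|)) = 0.795809.
Step 6: alpha = 0.05. fail to reject H0.

R = 8, z = -0.2588, p = 0.795809, fail to reject H0.


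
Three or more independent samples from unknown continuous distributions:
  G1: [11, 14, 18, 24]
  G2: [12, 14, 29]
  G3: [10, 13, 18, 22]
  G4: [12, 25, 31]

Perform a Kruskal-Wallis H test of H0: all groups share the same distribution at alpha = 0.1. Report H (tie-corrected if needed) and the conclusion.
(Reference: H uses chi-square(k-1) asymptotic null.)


Step 1: Combine all N = 14 observations and assign midranks.
sorted (value, group, rank): (10,G3,1), (11,G1,2), (12,G2,3.5), (12,G4,3.5), (13,G3,5), (14,G1,6.5), (14,G2,6.5), (18,G1,8.5), (18,G3,8.5), (22,G3,10), (24,G1,11), (25,G4,12), (29,G2,13), (31,G4,14)
Step 2: Sum ranks within each group.
R_1 = 28 (n_1 = 4)
R_2 = 23 (n_2 = 3)
R_3 = 24.5 (n_3 = 4)
R_4 = 29.5 (n_4 = 3)
Step 3: H = 12/(N(N+1)) * sum(R_i^2/n_i) - 3(N+1)
     = 12/(14*15) * (28^2/4 + 23^2/3 + 24.5^2/4 + 29.5^2/3) - 3*15
     = 0.057143 * 812.479 - 45
     = 1.427381.
Step 4: Ties present; correction factor C = 1 - 18/(14^3 - 14) = 0.993407. Corrected H = 1.427381 / 0.993407 = 1.436855.
Step 5: Under H0, H ~ chi^2(3); p-value = 0.696919.
Step 6: alpha = 0.1. fail to reject H0.

H = 1.4369, df = 3, p = 0.696919, fail to reject H0.


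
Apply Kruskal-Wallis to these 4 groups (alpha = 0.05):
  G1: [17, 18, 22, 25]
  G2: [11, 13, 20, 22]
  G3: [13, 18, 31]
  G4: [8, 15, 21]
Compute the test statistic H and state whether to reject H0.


Step 1: Combine all N = 14 observations and assign midranks.
sorted (value, group, rank): (8,G4,1), (11,G2,2), (13,G2,3.5), (13,G3,3.5), (15,G4,5), (17,G1,6), (18,G1,7.5), (18,G3,7.5), (20,G2,9), (21,G4,10), (22,G1,11.5), (22,G2,11.5), (25,G1,13), (31,G3,14)
Step 2: Sum ranks within each group.
R_1 = 38 (n_1 = 4)
R_2 = 26 (n_2 = 4)
R_3 = 25 (n_3 = 3)
R_4 = 16 (n_4 = 3)
Step 3: H = 12/(N(N+1)) * sum(R_i^2/n_i) - 3(N+1)
     = 12/(14*15) * (38^2/4 + 26^2/4 + 25^2/3 + 16^2/3) - 3*15
     = 0.057143 * 823.667 - 45
     = 2.066667.
Step 4: Ties present; correction factor C = 1 - 18/(14^3 - 14) = 0.993407. Corrected H = 2.066667 / 0.993407 = 2.080383.
Step 5: Under H0, H ~ chi^2(3); p-value = 0.555892.
Step 6: alpha = 0.05. fail to reject H0.

H = 2.0804, df = 3, p = 0.555892, fail to reject H0.


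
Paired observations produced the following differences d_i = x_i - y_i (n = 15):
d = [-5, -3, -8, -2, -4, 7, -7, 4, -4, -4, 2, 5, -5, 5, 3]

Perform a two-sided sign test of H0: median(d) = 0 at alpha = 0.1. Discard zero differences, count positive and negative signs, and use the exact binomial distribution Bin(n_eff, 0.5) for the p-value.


Step 1: Discard zero differences. Original n = 15; n_eff = number of nonzero differences = 15.
Nonzero differences (with sign): -5, -3, -8, -2, -4, +7, -7, +4, -4, -4, +2, +5, -5, +5, +3
Step 2: Count signs: positive = 6, negative = 9.
Step 3: Under H0: P(positive) = 0.5, so the number of positives S ~ Bin(15, 0.5).
Step 4: Two-sided exact p-value = sum of Bin(15,0.5) probabilities at or below the observed probability = 0.607239.
Step 5: alpha = 0.1. fail to reject H0.

n_eff = 15, pos = 6, neg = 9, p = 0.607239, fail to reject H0.


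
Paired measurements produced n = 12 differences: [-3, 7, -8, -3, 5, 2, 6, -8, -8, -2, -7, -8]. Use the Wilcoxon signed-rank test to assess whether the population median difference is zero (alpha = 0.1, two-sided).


Step 1: Drop any zero differences (none here) and take |d_i|.
|d| = [3, 7, 8, 3, 5, 2, 6, 8, 8, 2, 7, 8]
Step 2: Midrank |d_i| (ties get averaged ranks).
ranks: |3|->3.5, |7|->7.5, |8|->10.5, |3|->3.5, |5|->5, |2|->1.5, |6|->6, |8|->10.5, |8|->10.5, |2|->1.5, |7|->7.5, |8|->10.5
Step 3: Attach original signs; sum ranks with positive sign and with negative sign.
W+ = 7.5 + 5 + 1.5 + 6 = 20
W- = 3.5 + 10.5 + 3.5 + 10.5 + 10.5 + 1.5 + 7.5 + 10.5 = 58
(Check: W+ + W- = 78 should equal n(n+1)/2 = 78.)
Step 4: Test statistic W = min(W+, W-) = 20.
Step 5: Ties in |d|, so use the tie-corrected normal approximation.
        E[W] = n(n+1)/4 = 12*13/4 = 39.
        Tie groups: |d|=2 (t=2), |d|=3 (t=2), |d|=7 (t=2), |d|=8 (t=4); sum(t^3 - t) = 78.
        Var[W] = n(n+1)(2n+1)/24 - sum(t^3-t)/48 = 3900/24 - 78/48 = 160.875.
        z = (W - E[W]) / sqrt(Var[W]) = (20 - 39) / 12.6837 = -1.4980.
        Two-sided p = 2*Phi(z) = 0.134135.
Step 6: alpha = 0.1. fail to reject H0.

W+ = 20, W- = 58, W = min = 20, p = 0.134135, fail to reject H0.


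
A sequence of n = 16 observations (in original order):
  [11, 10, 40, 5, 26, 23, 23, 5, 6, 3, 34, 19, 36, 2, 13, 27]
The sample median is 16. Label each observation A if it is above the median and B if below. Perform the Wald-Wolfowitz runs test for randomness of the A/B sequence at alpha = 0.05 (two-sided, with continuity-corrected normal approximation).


Step 1: Compute median = 16; label A = above, B = below.
Labels in order: BBABAAABBBAAABBA  (n_A = 8, n_B = 8)
Step 2: Count runs R = 8.
Step 3: Under H0 (random ordering), E[R] = 2*n_A*n_B/(n_A+n_B) + 1 = 2*8*8/16 + 1 = 9.0000.
        Var[R] = 2*n_A*n_B*(2*n_A*n_B - n_A - n_B) / ((n_A+n_B)^2 * (n_A+n_B-1)) = 14336/3840 = 3.7333.
        SD[R] = 1.9322.
Step 4: Continuity-corrected z = (R + 0.5 - E[R]) / SD[R] = (8 + 0.5 - 9.0000) / 1.9322 = -0.2588.
Step 5: Two-sided p-value via normal approximation = 2*(1 - Phi(|z|)) = 0.795809.
Step 6: alpha = 0.05. fail to reject H0.

R = 8, z = -0.2588, p = 0.795809, fail to reject H0.


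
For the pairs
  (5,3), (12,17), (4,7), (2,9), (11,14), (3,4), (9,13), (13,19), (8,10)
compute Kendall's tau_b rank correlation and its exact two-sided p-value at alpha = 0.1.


Step 1: Enumerate the 36 unordered pairs (i,j) with i<j and classify each by sign(x_j-x_i) * sign(y_j-y_i).
  (1,2):dx=+7,dy=+14->C; (1,3):dx=-1,dy=+4->D; (1,4):dx=-3,dy=+6->D; (1,5):dx=+6,dy=+11->C
  (1,6):dx=-2,dy=+1->D; (1,7):dx=+4,dy=+10->C; (1,8):dx=+8,dy=+16->C; (1,9):dx=+3,dy=+7->C
  (2,3):dx=-8,dy=-10->C; (2,4):dx=-10,dy=-8->C; (2,5):dx=-1,dy=-3->C; (2,6):dx=-9,dy=-13->C
  (2,7):dx=-3,dy=-4->C; (2,8):dx=+1,dy=+2->C; (2,9):dx=-4,dy=-7->C; (3,4):dx=-2,dy=+2->D
  (3,5):dx=+7,dy=+7->C; (3,6):dx=-1,dy=-3->C; (3,7):dx=+5,dy=+6->C; (3,8):dx=+9,dy=+12->C
  (3,9):dx=+4,dy=+3->C; (4,5):dx=+9,dy=+5->C; (4,6):dx=+1,dy=-5->D; (4,7):dx=+7,dy=+4->C
  (4,8):dx=+11,dy=+10->C; (4,9):dx=+6,dy=+1->C; (5,6):dx=-8,dy=-10->C; (5,7):dx=-2,dy=-1->C
  (5,8):dx=+2,dy=+5->C; (5,9):dx=-3,dy=-4->C; (6,7):dx=+6,dy=+9->C; (6,8):dx=+10,dy=+15->C
  (6,9):dx=+5,dy=+6->C; (7,8):dx=+4,dy=+6->C; (7,9):dx=-1,dy=-3->C; (8,9):dx=-5,dy=-9->C
Step 2: C = 31, D = 5, total pairs = 36.
Step 3: tau = (C - D)/(n(n-1)/2) = (31 - 5)/36 = 0.722222.
Step 4: Exact two-sided p-value (enumerate n! = 362880 permutations of y under H0): p = 0.005886.
Step 5: alpha = 0.1. reject H0.

tau_b = 0.7222 (C=31, D=5), p = 0.005886, reject H0.


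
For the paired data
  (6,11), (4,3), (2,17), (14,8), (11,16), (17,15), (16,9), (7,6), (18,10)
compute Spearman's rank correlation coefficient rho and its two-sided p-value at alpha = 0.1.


Step 1: Rank x and y separately (midranks; no ties here).
rank(x): 6->3, 4->2, 2->1, 14->6, 11->5, 17->8, 16->7, 7->4, 18->9
rank(y): 11->6, 3->1, 17->9, 8->3, 16->8, 15->7, 9->4, 6->2, 10->5
Step 2: d_i = R_x(i) - R_y(i); compute d_i^2.
  (3-6)^2=9, (2-1)^2=1, (1-9)^2=64, (6-3)^2=9, (5-8)^2=9, (8-7)^2=1, (7-4)^2=9, (4-2)^2=4, (9-5)^2=16
sum(d^2) = 122.
Step 3: rho = 1 - 6*122 / (9*(9^2 - 1)) = 1 - 732/720 = -0.016667.
Step 4: Under H0, t = rho * sqrt((n-2)/(1-rho^2)) = -0.0441 ~ t(7).
Step 5: Two-sided p-value from the t-distribution with 7 df = 0.966055.
Step 6: alpha = 0.1. fail to reject H0.

rho = -0.0167, p = 0.966055, fail to reject H0 at alpha = 0.1.


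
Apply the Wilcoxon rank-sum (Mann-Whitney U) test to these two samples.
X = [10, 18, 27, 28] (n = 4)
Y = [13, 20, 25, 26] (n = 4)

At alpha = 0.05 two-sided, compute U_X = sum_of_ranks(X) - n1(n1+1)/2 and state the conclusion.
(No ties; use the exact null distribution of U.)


Step 1: Combine and sort all 8 observations; assign midranks.
sorted (value, group): (10,X), (13,Y), (18,X), (20,Y), (25,Y), (26,Y), (27,X), (28,X)
ranks: 10->1, 13->2, 18->3, 20->4, 25->5, 26->6, 27->7, 28->8
Step 2: Rank sum for X: R1 = 1 + 3 + 7 + 8 = 19.
Step 3: U_X = R1 - n1(n1+1)/2 = 19 - 4*5/2 = 19 - 10 = 9.
       U_Y = n1*n2 - U_X = 16 - 9 = 7.
Step 4: No ties, so the exact null distribution of U (based on enumerating the C(8,4) = 70 equally likely rank assignments) gives the two-sided p-value.
Step 5: p-value = 0.885714; compare to alpha = 0.05. fail to reject H0.

U_X = 9, p = 0.885714, fail to reject H0 at alpha = 0.05.


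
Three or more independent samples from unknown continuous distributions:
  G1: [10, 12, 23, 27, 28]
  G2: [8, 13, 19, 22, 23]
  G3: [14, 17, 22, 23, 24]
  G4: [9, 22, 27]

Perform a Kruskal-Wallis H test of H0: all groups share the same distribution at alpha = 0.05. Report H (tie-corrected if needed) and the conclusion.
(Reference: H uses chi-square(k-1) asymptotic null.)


Step 1: Combine all N = 18 observations and assign midranks.
sorted (value, group, rank): (8,G2,1), (9,G4,2), (10,G1,3), (12,G1,4), (13,G2,5), (14,G3,6), (17,G3,7), (19,G2,8), (22,G2,10), (22,G3,10), (22,G4,10), (23,G1,13), (23,G2,13), (23,G3,13), (24,G3,15), (27,G1,16.5), (27,G4,16.5), (28,G1,18)
Step 2: Sum ranks within each group.
R_1 = 54.5 (n_1 = 5)
R_2 = 37 (n_2 = 5)
R_3 = 51 (n_3 = 5)
R_4 = 28.5 (n_4 = 3)
Step 3: H = 12/(N(N+1)) * sum(R_i^2/n_i) - 3(N+1)
     = 12/(18*19) * (54.5^2/5 + 37^2/5 + 51^2/5 + 28.5^2/3) - 3*19
     = 0.035088 * 1658.8 - 57
     = 1.203509.
Step 4: Ties present; correction factor C = 1 - 54/(18^3 - 18) = 0.990712. Corrected H = 1.203509 / 0.990712 = 1.214792.
Step 5: Under H0, H ~ chi^2(3); p-value = 0.749459.
Step 6: alpha = 0.05. fail to reject H0.

H = 1.2148, df = 3, p = 0.749459, fail to reject H0.


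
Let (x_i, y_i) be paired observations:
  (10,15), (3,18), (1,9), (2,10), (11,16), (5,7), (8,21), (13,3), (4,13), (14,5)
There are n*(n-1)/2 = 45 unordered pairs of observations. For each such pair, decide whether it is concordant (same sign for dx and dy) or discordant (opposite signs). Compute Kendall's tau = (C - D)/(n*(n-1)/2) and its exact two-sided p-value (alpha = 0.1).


Step 1: Enumerate the 45 unordered pairs (i,j) with i<j and classify each by sign(x_j-x_i) * sign(y_j-y_i).
  (1,2):dx=-7,dy=+3->D; (1,3):dx=-9,dy=-6->C; (1,4):dx=-8,dy=-5->C; (1,5):dx=+1,dy=+1->C
  (1,6):dx=-5,dy=-8->C; (1,7):dx=-2,dy=+6->D; (1,8):dx=+3,dy=-12->D; (1,9):dx=-6,dy=-2->C
  (1,10):dx=+4,dy=-10->D; (2,3):dx=-2,dy=-9->C; (2,4):dx=-1,dy=-8->C; (2,5):dx=+8,dy=-2->D
  (2,6):dx=+2,dy=-11->D; (2,7):dx=+5,dy=+3->C; (2,8):dx=+10,dy=-15->D; (2,9):dx=+1,dy=-5->D
  (2,10):dx=+11,dy=-13->D; (3,4):dx=+1,dy=+1->C; (3,5):dx=+10,dy=+7->C; (3,6):dx=+4,dy=-2->D
  (3,7):dx=+7,dy=+12->C; (3,8):dx=+12,dy=-6->D; (3,9):dx=+3,dy=+4->C; (3,10):dx=+13,dy=-4->D
  (4,5):dx=+9,dy=+6->C; (4,6):dx=+3,dy=-3->D; (4,7):dx=+6,dy=+11->C; (4,8):dx=+11,dy=-7->D
  (4,9):dx=+2,dy=+3->C; (4,10):dx=+12,dy=-5->D; (5,6):dx=-6,dy=-9->C; (5,7):dx=-3,dy=+5->D
  (5,8):dx=+2,dy=-13->D; (5,9):dx=-7,dy=-3->C; (5,10):dx=+3,dy=-11->D; (6,7):dx=+3,dy=+14->C
  (6,8):dx=+8,dy=-4->D; (6,9):dx=-1,dy=+6->D; (6,10):dx=+9,dy=-2->D; (7,8):dx=+5,dy=-18->D
  (7,9):dx=-4,dy=-8->C; (7,10):dx=+6,dy=-16->D; (8,9):dx=-9,dy=+10->D; (8,10):dx=+1,dy=+2->C
  (9,10):dx=+10,dy=-8->D
Step 2: C = 20, D = 25, total pairs = 45.
Step 3: tau = (C - D)/(n(n-1)/2) = (20 - 25)/45 = -0.111111.
Step 4: Exact two-sided p-value (enumerate n! = 3628800 permutations of y under H0): p = 0.727490.
Step 5: alpha = 0.1. fail to reject H0.

tau_b = -0.1111 (C=20, D=25), p = 0.727490, fail to reject H0.
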